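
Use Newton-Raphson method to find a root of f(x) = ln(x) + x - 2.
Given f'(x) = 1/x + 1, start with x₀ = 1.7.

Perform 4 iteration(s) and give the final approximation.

f(x) = ln(x) + x - 2
f'(x) = 1/x + 1
x₀ = 1.7

Newton-Raphson formula: x_{n+1} = x_n - f(x_n)/f'(x_n)

Iteration 1:
  f(1.700000) = 0.230628
  f'(1.700000) = 1.588235
  x_1 = 1.700000 - 0.230628/1.588235 = 1.554790
Iteration 2:
  f(1.554790) = -0.003870
  f'(1.554790) = 1.643174
  x_2 = 1.554790 - (-0.003870)/1.643174 = 1.557145
Iteration 3:
  f(1.557145) = -0.000001
  f'(1.557145) = 1.642201
  x_3 = 1.557145 - (-0.000001)/1.642201 = 1.557146
Iteration 4:
  f(1.557146) = 0.000000
  f'(1.557146) = 1.642201
  x_4 = 1.557146 - 0.000000/1.642201 = 1.557146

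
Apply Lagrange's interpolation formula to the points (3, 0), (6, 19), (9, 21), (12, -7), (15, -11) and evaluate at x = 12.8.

Lagrange interpolation formula:
P(x) = Σ yᵢ × Lᵢ(x)
where Lᵢ(x) = Π_{j≠i} (x - xⱼ)/(xᵢ - xⱼ)

L_0(12.8) = (12.8 - 6)/(3 - 6) × (12.8 - 9)/(3 - 9) × (12.8 - 12)/(3 - 12) × (12.8 - 15)/(3 - 15) = -0.023394
L_1(12.8) = (12.8 - 3)/(6 - 3) × (12.8 - 9)/(6 - 9) × (12.8 - 12)/(6 - 12) × (12.8 - 15)/(6 - 15) = 0.134861
L_2(12.8) = (12.8 - 3)/(9 - 3) × (12.8 - 6)/(9 - 6) × (12.8 - 12)/(9 - 12) × (12.8 - 15)/(9 - 15) = -0.361995
L_3(12.8) = (12.8 - 3)/(12 - 3) × (12.8 - 6)/(12 - 6) × (12.8 - 9)/(12 - 9) × (12.8 - 15)/(12 - 15) = 1.146318
L_4(12.8) = (12.8 - 3)/(15 - 3) × (12.8 - 6)/(15 - 6) × (12.8 - 9)/(15 - 9) × (12.8 - 12)/(15 - 12) = 0.104211

P(12.8) = 0×L_0(12.8) + 19×L_1(12.8) + 21×L_2(12.8) + (-7)×L_3(12.8) + (-11)×L_4(12.8)
P(12.8) = -14.210081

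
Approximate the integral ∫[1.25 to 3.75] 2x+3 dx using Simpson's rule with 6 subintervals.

f(x) = 2x+3
a = 1.25, b = 3.75, n = 6
h = (b - a)/n = 0.416667

Simpson's rule: (h/3)[f(x₀) + 4f(x₁) + 2f(x₂) + ... + f(xₙ)]

x_0 = 1.2500, f(x_0) = 5.500000, coefficient = 1
x_1 = 1.6667, f(x_1) = 6.333333, coefficient = 4
x_2 = 2.0833, f(x_2) = 7.166667, coefficient = 2
x_3 = 2.5000, f(x_3) = 8.000000, coefficient = 4
x_4 = 2.9167, f(x_4) = 8.833333, coefficient = 2
x_5 = 3.3333, f(x_5) = 9.666667, coefficient = 4
x_6 = 3.7500, f(x_6) = 10.500000, coefficient = 1

I ≈ (0.416667/3) × 144.000000 = 20.000000
Exact value: 20.000000
Error: 0.000000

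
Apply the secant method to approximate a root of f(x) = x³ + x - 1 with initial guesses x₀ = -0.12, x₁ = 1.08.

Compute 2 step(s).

f(x) = x³ + x - 1
x₀ = -0.12, x₁ = 1.08

Secant formula: x_{n+1} = x_n - f(x_n)(x_n - x_{n-1})/(f(x_n) - f(x_{n-1}))

Iteration 1:
  f(-0.120000) = -1.121728
  f(1.080000) = 1.339712
  x_2 = 1.080000 - 1.339712×(1.080000 - (-0.120000))/(1.339712 - (-1.121728))
       = 0.426864
Iteration 2:
  f(1.080000) = 1.339712
  f(0.426864) = -0.495355
  x_3 = 0.426864 - (-0.495355)×(0.426864 - 1.080000)/(-0.495355 - 1.339712)
       = 0.603171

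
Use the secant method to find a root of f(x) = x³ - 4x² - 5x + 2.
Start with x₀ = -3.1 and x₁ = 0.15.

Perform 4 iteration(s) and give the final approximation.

f(x) = x³ - 4x² - 5x + 2
x₀ = -3.1, x₁ = 0.15

Secant formula: x_{n+1} = x_n - f(x_n)(x_n - x_{n-1})/(f(x_n) - f(x_{n-1}))

Iteration 1:
  f(-3.100000) = -50.731000
  f(0.150000) = 1.163375
  x_2 = 0.150000 - 1.163375×(0.150000 - (-3.100000))/(1.163375 - (-50.731000))
       = 0.077141
Iteration 2:
  f(0.150000) = 1.163375
  f(0.077141) = 1.590951
  x_3 = 0.077141 - 1.590951×(0.077141 - 0.150000)/(1.590951 - 1.163375)
       = 0.348239
Iteration 3:
  f(0.077141) = 1.590951
  f(0.348239) = -0.184047
  x_4 = 0.348239 - (-0.184047)×(0.348239 - 0.077141)/(-0.184047 - 1.590951)
       = 0.320129
Iteration 4:
  f(0.348239) = -0.184047
  f(0.320129) = 0.022229
  x_5 = 0.320129 - 0.022229×(0.320129 - 0.348239)/(0.022229 - (-0.184047))
       = 0.323159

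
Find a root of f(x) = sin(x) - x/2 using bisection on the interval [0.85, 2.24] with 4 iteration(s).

f(x) = sin(x) - x/2
Initial interval: [0.85, 2.24]

Iteration 1:
  c_1 = (0.850000 + 2.240000)/2 = 1.545000
  f(c_1) = f(1.545000) = 0.227167
  f(a) × f(c) ≥ 0, new interval: [1.545000, 2.240000]
Iteration 2:
  c_2 = (1.545000 + 2.240000)/2 = 1.892500
  f(c_2) = f(1.892500) = 0.002448
  f(a) × f(c) ≥ 0, new interval: [1.892500, 2.240000]
Iteration 3:
  c_3 = (1.892500 + 2.240000)/2 = 2.066250
  f(c_3) = f(2.066250) = -0.153372
  f(a) × f(c) < 0, new interval: [1.892500, 2.066250]
Iteration 4:
  c_4 = (1.892500 + 2.066250)/2 = 1.979375
  f(c_4) = f(1.979375) = -0.072001
  f(a) × f(c) < 0, new interval: [1.892500, 1.979375]

After 4 iteration(s), the approximation is c_4 = 1.979375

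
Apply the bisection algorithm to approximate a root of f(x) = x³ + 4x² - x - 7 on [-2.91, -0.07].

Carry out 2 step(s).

f(x) = x³ + 4x² - x - 7
Initial interval: [-2.91, -0.07]

Iteration 1:
  c_1 = (-2.910000 + (-0.070000))/2 = -1.490000
  f(c_1) = f(-1.490000) = 0.062451
  f(a) × f(c) ≥ 0, new interval: [-1.490000, -0.070000]
Iteration 2:
  c_2 = (-1.490000 + (-0.070000))/2 = -0.780000
  f(c_2) = f(-0.780000) = -4.260952
  f(a) × f(c) < 0, new interval: [-1.490000, -0.780000]

After 2 iteration(s), the approximation is c_2 = -0.780000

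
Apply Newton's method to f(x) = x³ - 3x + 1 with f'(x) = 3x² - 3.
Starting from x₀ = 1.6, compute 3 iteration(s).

f(x) = x³ - 3x + 1
f'(x) = 3x² - 3
x₀ = 1.6

Newton-Raphson formula: x_{n+1} = x_n - f(x_n)/f'(x_n)

Iteration 1:
  f(1.600000) = 0.296000
  f'(1.600000) = 4.680000
  x_1 = 1.600000 - 0.296000/4.680000 = 1.536752
Iteration 2:
  f(1.536752) = 0.018948
  f'(1.536752) = 4.084821
  x_2 = 1.536752 - 0.018948/4.084821 = 1.532113
Iteration 3:
  f(1.532113) = 0.000099
  f'(1.532113) = 4.042114
  x_3 = 1.532113 - 0.000099/4.042114 = 1.532089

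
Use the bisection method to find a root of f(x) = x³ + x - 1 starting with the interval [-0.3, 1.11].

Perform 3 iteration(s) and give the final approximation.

f(x) = x³ + x - 1
Initial interval: [-0.3, 1.11]

Iteration 1:
  c_1 = (-0.300000 + 1.110000)/2 = 0.405000
  f(c_1) = f(0.405000) = -0.528570
  f(a) × f(c) ≥ 0, new interval: [0.405000, 1.110000]
Iteration 2:
  c_2 = (0.405000 + 1.110000)/2 = 0.757500
  f(c_2) = f(0.757500) = 0.192158
  f(a) × f(c) < 0, new interval: [0.405000, 0.757500]
Iteration 3:
  c_3 = (0.405000 + 0.757500)/2 = 0.581250
  f(c_3) = f(0.581250) = -0.222374
  f(a) × f(c) ≥ 0, new interval: [0.581250, 0.757500]

After 3 iteration(s), the approximation is c_3 = 0.581250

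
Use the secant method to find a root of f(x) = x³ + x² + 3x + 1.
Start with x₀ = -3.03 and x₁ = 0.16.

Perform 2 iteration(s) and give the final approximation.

f(x) = x³ + x² + 3x + 1
x₀ = -3.03, x₁ = 0.16

Secant formula: x_{n+1} = x_n - f(x_n)(x_n - x_{n-1})/(f(x_n) - f(x_{n-1}))

Iteration 1:
  f(-3.030000) = -26.727227
  f(0.160000) = 1.509696
  x_2 = 0.160000 - 1.509696×(0.160000 - (-3.030000))/(1.509696 - (-26.727227))
       = -0.010554
Iteration 2:
  f(0.160000) = 1.509696
  f(-0.010554) = 0.968447
  x_3 = -0.010554 - 0.968447×(-0.010554 - 0.160000)/(0.968447 - 1.509696)
       = -0.315724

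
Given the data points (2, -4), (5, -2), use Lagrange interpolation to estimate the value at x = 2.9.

Lagrange interpolation formula:
P(x) = Σ yᵢ × Lᵢ(x)
where Lᵢ(x) = Π_{j≠i} (x - xⱼ)/(xᵢ - xⱼ)

L_0(2.9) = (2.9 - 5)/(2 - 5) = 0.700000
L_1(2.9) = (2.9 - 2)/(5 - 2) = 0.300000

P(2.9) = (-4)×L_0(2.9) + (-2)×L_1(2.9)
P(2.9) = -3.400000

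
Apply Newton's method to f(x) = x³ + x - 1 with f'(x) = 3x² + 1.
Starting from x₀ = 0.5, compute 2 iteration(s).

f(x) = x³ + x - 1
f'(x) = 3x² + 1
x₀ = 0.5

Newton-Raphson formula: x_{n+1} = x_n - f(x_n)/f'(x_n)

Iteration 1:
  f(0.500000) = -0.375000
  f'(0.500000) = 1.750000
  x_1 = 0.500000 - (-0.375000)/1.750000 = 0.714286
Iteration 2:
  f(0.714286) = 0.078717
  f'(0.714286) = 2.530612
  x_2 = 0.714286 - 0.078717/2.530612 = 0.683180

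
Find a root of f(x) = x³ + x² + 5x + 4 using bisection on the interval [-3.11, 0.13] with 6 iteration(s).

f(x) = x³ + x² + 5x + 4
Initial interval: [-3.11, 0.13]

Iteration 1:
  c_1 = (-3.110000 + 0.130000)/2 = -1.490000
  f(c_1) = f(-1.490000) = -4.537849
  f(a) × f(c) ≥ 0, new interval: [-1.490000, 0.130000]
Iteration 2:
  c_2 = (-1.490000 + 0.130000)/2 = -0.680000
  f(c_2) = f(-0.680000) = 0.747968
  f(a) × f(c) < 0, new interval: [-1.490000, -0.680000]
Iteration 3:
  c_3 = (-1.490000 + (-0.680000))/2 = -1.085000
  f(c_3) = f(-1.085000) = -1.525064
  f(a) × f(c) ≥ 0, new interval: [-1.085000, -0.680000]
Iteration 4:
  c_4 = (-1.085000 + (-0.680000))/2 = -0.882500
  f(c_4) = f(-0.882500) = -0.320990
  f(a) × f(c) ≥ 0, new interval: [-0.882500, -0.680000]
Iteration 5:
  c_5 = (-0.882500 + (-0.680000))/2 = -0.781250
  f(c_5) = f(-0.781250) = 0.227264
  f(a) × f(c) < 0, new interval: [-0.882500, -0.781250]
Iteration 6:
  c_6 = (-0.882500 + (-0.781250))/2 = -0.831875
  f(c_6) = f(-0.831875) = -0.043030
  f(a) × f(c) ≥ 0, new interval: [-0.831875, -0.781250]

After 6 iteration(s), the approximation is c_6 = -0.831875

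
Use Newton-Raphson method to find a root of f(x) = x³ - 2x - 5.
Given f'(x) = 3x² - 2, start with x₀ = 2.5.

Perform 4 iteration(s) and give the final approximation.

f(x) = x³ - 2x - 5
f'(x) = 3x² - 2
x₀ = 2.5

Newton-Raphson formula: x_{n+1} = x_n - f(x_n)/f'(x_n)

Iteration 1:
  f(2.500000) = 5.625000
  f'(2.500000) = 16.750000
  x_1 = 2.500000 - 5.625000/16.750000 = 2.164179
Iteration 2:
  f(2.164179) = 0.807945
  f'(2.164179) = 12.051014
  x_2 = 2.164179 - 0.807945/12.051014 = 2.097135
Iteration 3:
  f(2.097135) = 0.028882
  f'(2.097135) = 11.193930
  x_3 = 2.097135 - 0.028882/11.193930 = 2.094555
Iteration 4:
  f(2.094555) = 0.000042
  f'(2.094555) = 11.161485
  x_4 = 2.094555 - 0.000042/11.161485 = 2.094551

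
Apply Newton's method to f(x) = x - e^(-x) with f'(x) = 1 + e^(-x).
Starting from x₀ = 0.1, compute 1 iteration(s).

f(x) = x - e^(-x)
f'(x) = 1 + e^(-x)
x₀ = 0.1

Newton-Raphson formula: x_{n+1} = x_n - f(x_n)/f'(x_n)

Iteration 1:
  f(0.100000) = -0.804837
  f'(0.100000) = 1.904837
  x_1 = 0.100000 - (-0.804837)/1.904837 = 0.522523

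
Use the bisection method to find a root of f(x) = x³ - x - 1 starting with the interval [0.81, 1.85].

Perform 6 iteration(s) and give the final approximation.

f(x) = x³ - x - 1
Initial interval: [0.81, 1.85]

Iteration 1:
  c_1 = (0.810000 + 1.850000)/2 = 1.330000
  f(c_1) = f(1.330000) = 0.022637
  f(a) × f(c) < 0, new interval: [0.810000, 1.330000]
Iteration 2:
  c_2 = (0.810000 + 1.330000)/2 = 1.070000
  f(c_2) = f(1.070000) = -0.844957
  f(a) × f(c) ≥ 0, new interval: [1.070000, 1.330000]
Iteration 3:
  c_3 = (1.070000 + 1.330000)/2 = 1.200000
  f(c_3) = f(1.200000) = -0.472000
  f(a) × f(c) ≥ 0, new interval: [1.200000, 1.330000]
Iteration 4:
  c_4 = (1.200000 + 1.330000)/2 = 1.265000
  f(c_4) = f(1.265000) = -0.240715
  f(a) × f(c) ≥ 0, new interval: [1.265000, 1.330000]
Iteration 5:
  c_5 = (1.265000 + 1.330000)/2 = 1.297500
  f(c_5) = f(1.297500) = -0.113151
  f(a) × f(c) ≥ 0, new interval: [1.297500, 1.330000]
Iteration 6:
  c_6 = (1.297500 + 1.330000)/2 = 1.313750
  f(c_6) = f(1.313750) = -0.046298
  f(a) × f(c) ≥ 0, new interval: [1.313750, 1.330000]

After 6 iteration(s), the approximation is c_6 = 1.313750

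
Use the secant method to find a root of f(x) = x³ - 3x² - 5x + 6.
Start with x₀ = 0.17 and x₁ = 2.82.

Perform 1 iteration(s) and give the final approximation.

f(x) = x³ - 3x² - 5x + 6
x₀ = 0.17, x₁ = 2.82

Secant formula: x_{n+1} = x_n - f(x_n)(x_n - x_{n-1})/(f(x_n) - f(x_{n-1}))

Iteration 1:
  f(0.170000) = 5.068213
  f(2.820000) = -9.531432
  x_2 = 2.820000 - (-9.531432)×(2.820000 - 0.170000)/(-9.531432 - 5.068213)
       = 1.089938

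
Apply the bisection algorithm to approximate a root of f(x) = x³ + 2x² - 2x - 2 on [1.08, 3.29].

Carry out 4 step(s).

f(x) = x³ + 2x² - 2x - 2
Initial interval: [1.08, 3.29]

Iteration 1:
  c_1 = (1.080000 + 3.290000)/2 = 2.185000
  f(c_1) = f(2.185000) = 13.610132
  f(a) × f(c) < 0, new interval: [1.080000, 2.185000]
Iteration 2:
  c_2 = (1.080000 + 2.185000)/2 = 1.632500
  f(c_2) = f(1.632500) = 4.415817
  f(a) × f(c) < 0, new interval: [1.080000, 1.632500]
Iteration 3:
  c_3 = (1.080000 + 1.632500)/2 = 1.356250
  f(c_3) = f(1.356250) = 1.461033
  f(a) × f(c) < 0, new interval: [1.080000, 1.356250]
Iteration 4:
  c_4 = (1.080000 + 1.356250)/2 = 1.218125
  f(c_4) = f(1.218125) = 0.338896
  f(a) × f(c) < 0, new interval: [1.080000, 1.218125]

After 4 iteration(s), the approximation is c_4 = 1.218125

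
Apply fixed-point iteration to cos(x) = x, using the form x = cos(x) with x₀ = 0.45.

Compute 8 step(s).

Equation: cos(x) = x
Fixed-point form: x = cos(x)
x₀ = 0.45

x_1 = g(0.450000) = 0.900447
x_2 = g(0.900447) = 0.621260
x_3 = g(0.621260) = 0.813146
x_4 = g(0.813146) = 0.687216
x_5 = g(0.687216) = 0.773015
x_6 = g(0.773015) = 0.715809
x_7 = g(0.715809) = 0.754563
x_8 = g(0.754563) = 0.728571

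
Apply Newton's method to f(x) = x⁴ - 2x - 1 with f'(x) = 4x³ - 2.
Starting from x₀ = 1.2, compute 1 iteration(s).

f(x) = x⁴ - 2x - 1
f'(x) = 4x³ - 2
x₀ = 1.2

Newton-Raphson formula: x_{n+1} = x_n - f(x_n)/f'(x_n)

Iteration 1:
  f(1.200000) = -1.326400
  f'(1.200000) = 4.912000
  x_1 = 1.200000 - (-1.326400)/4.912000 = 1.470033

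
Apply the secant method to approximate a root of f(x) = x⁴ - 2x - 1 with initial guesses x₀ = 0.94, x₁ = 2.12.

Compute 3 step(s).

f(x) = x⁴ - 2x - 1
x₀ = 0.94, x₁ = 2.12

Secant formula: x_{n+1} = x_n - f(x_n)(x_n - x_{n-1})/(f(x_n) - f(x_{n-1}))

Iteration 1:
  f(0.940000) = -2.099251
  f(2.120000) = 14.959631
  x_2 = 2.120000 - 14.959631×(2.120000 - 0.940000)/(14.959631 - (-2.099251))
       = 1.085210
Iteration 2:
  f(2.120000) = 14.959631
  f(1.085210) = -1.783489
  x_3 = 1.085210 - (-1.783489)×(1.085210 - 2.120000)/(-1.783489 - 14.959631)
       = 1.195436
Iteration 3:
  f(1.085210) = -1.783489
  f(1.195436) = -1.348637
  x_4 = 1.195436 - (-1.348637)×(1.195436 - 1.085210)/(-1.348637 - (-1.783489))
       = 1.537290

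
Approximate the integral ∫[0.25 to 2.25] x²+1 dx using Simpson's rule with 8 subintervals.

f(x) = x²+1
a = 0.25, b = 2.25, n = 8
h = (b - a)/n = 0.250000

Simpson's rule: (h/3)[f(x₀) + 4f(x₁) + 2f(x₂) + ... + f(xₙ)]

x_0 = 0.2500, f(x_0) = 1.062500, coefficient = 1
x_1 = 0.5000, f(x_1) = 1.250000, coefficient = 4
x_2 = 0.7500, f(x_2) = 1.562500, coefficient = 2
x_3 = 1.0000, f(x_3) = 2.000000, coefficient = 4
x_4 = 1.2500, f(x_4) = 2.562500, coefficient = 2
x_5 = 1.5000, f(x_5) = 3.250000, coefficient = 4
x_6 = 1.7500, f(x_6) = 4.062500, coefficient = 2
x_7 = 2.0000, f(x_7) = 5.000000, coefficient = 4
x_8 = 2.2500, f(x_8) = 6.062500, coefficient = 1

I ≈ (0.250000/3) × 69.500000 = 5.791667
Exact value: 5.791667
Error: 0.000000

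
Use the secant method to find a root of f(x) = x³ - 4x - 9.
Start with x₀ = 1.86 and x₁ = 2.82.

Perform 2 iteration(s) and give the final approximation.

f(x) = x³ - 4x - 9
x₀ = 1.86, x₁ = 2.82

Secant formula: x_{n+1} = x_n - f(x_n)(x_n - x_{n-1})/(f(x_n) - f(x_{n-1}))

Iteration 1:
  f(1.860000) = -10.005144
  f(2.820000) = 2.145768
  x_2 = 2.820000 - 2.145768×(2.820000 - 1.860000)/(2.145768 - (-10.005144))
       = 2.650471
Iteration 2:
  f(2.820000) = 2.145768
  f(2.650471) = -0.982342
  x_3 = 2.650471 - (-0.982342)×(2.650471 - 2.820000)/(-0.982342 - 2.145768)
       = 2.703709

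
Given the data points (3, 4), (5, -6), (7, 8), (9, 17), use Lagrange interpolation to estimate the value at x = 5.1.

Lagrange interpolation formula:
P(x) = Σ yᵢ × Lᵢ(x)
where Lᵢ(x) = Π_{j≠i} (x - xⱼ)/(xᵢ - xⱼ)

L_0(5.1) = (5.1 - 5)/(3 - 5) × (5.1 - 7)/(3 - 7) × (5.1 - 9)/(3 - 9) = -0.015437
L_1(5.1) = (5.1 - 3)/(5 - 3) × (5.1 - 7)/(5 - 7) × (5.1 - 9)/(5 - 9) = 0.972563
L_2(5.1) = (5.1 - 3)/(7 - 3) × (5.1 - 5)/(7 - 5) × (5.1 - 9)/(7 - 9) = 0.051187
L_3(5.1) = (5.1 - 3)/(9 - 3) × (5.1 - 5)/(9 - 5) × (5.1 - 7)/(9 - 7) = -0.008312

P(5.1) = 4×L_0(5.1) + (-6)×L_1(5.1) + 8×L_2(5.1) + 17×L_3(5.1)
P(5.1) = -5.628938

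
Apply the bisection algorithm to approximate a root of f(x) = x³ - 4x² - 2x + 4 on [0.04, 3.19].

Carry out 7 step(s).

f(x) = x³ - 4x² - 2x + 4
Initial interval: [0.04, 3.19]

Iteration 1:
  c_1 = (0.040000 + 3.190000)/2 = 1.615000
  f(c_1) = f(1.615000) = -5.450617
  f(a) × f(c) < 0, new interval: [0.040000, 1.615000]
Iteration 2:
  c_2 = (0.040000 + 1.615000)/2 = 0.827500
  f(c_2) = f(0.827500) = 0.172611
  f(a) × f(c) ≥ 0, new interval: [0.827500, 1.615000]
Iteration 3:
  c_3 = (0.827500 + 1.615000)/2 = 1.221250
  f(c_3) = f(1.221250) = -2.586871
  f(a) × f(c) < 0, new interval: [0.827500, 1.221250]
Iteration 4:
  c_4 = (0.827500 + 1.221250)/2 = 1.024375
  f(c_4) = f(1.024375) = -1.171205
  f(a) × f(c) < 0, new interval: [0.827500, 1.024375]
Iteration 5:
  c_5 = (0.827500 + 1.024375)/2 = 0.925938
  f(c_5) = f(0.925938) = -0.487454
  f(a) × f(c) < 0, new interval: [0.827500, 0.925938]
Iteration 6:
  c_6 = (0.827500 + 0.925938)/2 = 0.876719
  f(c_6) = f(0.876719) = -0.154103
  f(a) × f(c) < 0, new interval: [0.827500, 0.876719]
Iteration 7:
  c_7 = (0.827500 + 0.876719)/2 = 0.852109
  f(c_7) = f(0.852109) = 0.010128
  f(a) × f(c) ≥ 0, new interval: [0.852109, 0.876719]

After 7 iteration(s), the approximation is c_7 = 0.852109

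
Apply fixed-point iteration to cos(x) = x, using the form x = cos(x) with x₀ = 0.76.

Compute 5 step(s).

Equation: cos(x) = x
Fixed-point form: x = cos(x)
x₀ = 0.76

x_1 = g(0.760000) = 0.724836
x_2 = g(0.724836) = 0.748608
x_3 = g(0.748608) = 0.732637
x_4 = g(0.732637) = 0.743413
x_5 = g(0.743413) = 0.736163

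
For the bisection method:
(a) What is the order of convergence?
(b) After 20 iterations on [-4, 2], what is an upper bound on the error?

(a) Bisection has linear (order 1) convergence; the error is halved each step.

(b) Error bound = (b-a)/2^n = (2 - (-4))/2^{20}
    = 6/2^{20}

(a) 1 (linear); (b) error ≤ 5.72e-06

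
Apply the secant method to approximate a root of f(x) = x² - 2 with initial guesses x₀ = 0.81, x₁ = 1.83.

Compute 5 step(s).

f(x) = x² - 2
x₀ = 0.81, x₁ = 1.83

Secant formula: x_{n+1} = x_n - f(x_n)(x_n - x_{n-1})/(f(x_n) - f(x_{n-1}))

Iteration 1:
  f(0.810000) = -1.343900
  f(1.830000) = 1.348900
  x_2 = 1.830000 - 1.348900×(1.830000 - 0.810000)/(1.348900 - (-1.343900))
       = 1.319053
Iteration 2:
  f(1.830000) = 1.348900
  f(1.319053) = -0.260099
  x_3 = 1.319053 - (-0.260099)×(1.319053 - 1.830000)/(-0.260099 - 1.348900)
       = 1.401649
Iteration 3:
  f(1.319053) = -0.260099
  f(1.401649) = -0.035380
  x_4 = 1.401649 - (-0.035380)×(1.401649 - 1.319053)/(-0.035380 - (-0.260099))
       = 1.414653
Iteration 4:
  f(1.401649) = -0.035380
  f(1.414653) = 0.001243
  x_5 = 1.414653 - 0.001243×(1.414653 - 1.401649)/(0.001243 - (-0.035380))
       = 1.414212
Iteration 5:
  f(1.414653) = 0.001243
  f(1.414212) = -0.000006
  x_6 = 1.414212 - (-0.000006)×(1.414212 - 1.414653)/(-0.000006 - 0.001243)
       = 1.414214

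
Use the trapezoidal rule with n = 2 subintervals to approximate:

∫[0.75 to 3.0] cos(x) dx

f(x) = cos(x)
a = 0.75, b = 3.0, n = 2
h = (b - a)/n = 1.125000

Trapezoidal rule: (h/2)[f(x₀) + 2f(x₁) + 2f(x₂) + ... + f(xₙ)]

x_0 = 0.7500, f(x_0) = 0.731689, coefficient = 1
x_1 = 1.8750, f(x_1) = -0.299534, coefficient = 2
x_2 = 3.0000, f(x_2) = -0.989992, coefficient = 1

I ≈ (1.125000/2) × -0.857371 = -0.482271
Exact value: -0.540519
Error: 0.058248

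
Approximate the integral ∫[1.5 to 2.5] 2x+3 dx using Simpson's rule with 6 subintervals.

f(x) = 2x+3
a = 1.5, b = 2.5, n = 6
h = (b - a)/n = 0.166667

Simpson's rule: (h/3)[f(x₀) + 4f(x₁) + 2f(x₂) + ... + f(xₙ)]

x_0 = 1.5000, f(x_0) = 6.000000, coefficient = 1
x_1 = 1.6667, f(x_1) = 6.333333, coefficient = 4
x_2 = 1.8333, f(x_2) = 6.666667, coefficient = 2
x_3 = 2.0000, f(x_3) = 7.000000, coefficient = 4
x_4 = 2.1667, f(x_4) = 7.333333, coefficient = 2
x_5 = 2.3333, f(x_5) = 7.666667, coefficient = 4
x_6 = 2.5000, f(x_6) = 8.000000, coefficient = 1

I ≈ (0.166667/3) × 126.000000 = 7.000000
Exact value: 7.000000
Error: 0.000000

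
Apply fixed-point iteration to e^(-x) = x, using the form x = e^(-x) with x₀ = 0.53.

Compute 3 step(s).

Equation: e^(-x) = x
Fixed-point form: x = e^(-x)
x₀ = 0.53

x_1 = g(0.530000) = 0.588605
x_2 = g(0.588605) = 0.555101
x_3 = g(0.555101) = 0.574014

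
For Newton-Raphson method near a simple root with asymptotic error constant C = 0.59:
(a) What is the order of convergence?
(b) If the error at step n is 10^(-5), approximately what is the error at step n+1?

(a) Newton-Raphson has quadratic (order 2) convergence near simple roots.
    This means |e_{n+1}| ≈ C|e_n|².

(b) With |e_n| = 10^(-5) and C = 0.59:
    |e_{n+1}| ≈ 0.59 × (10^(-5))² = 0.59 × 10^(-10)

(a) 2 (quadratic); (b) |e_{n+1}| ≈ 5.900e-11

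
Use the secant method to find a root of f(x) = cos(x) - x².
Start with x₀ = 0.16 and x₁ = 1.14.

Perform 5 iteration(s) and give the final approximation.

f(x) = cos(x) - x²
x₀ = 0.16, x₁ = 1.14

Secant formula: x_{n+1} = x_n - f(x_n)(x_n - x_{n-1})/(f(x_n) - f(x_{n-1}))

Iteration 1:
  f(0.160000) = 0.961627
  f(1.140000) = -0.882005
  x_2 = 1.140000 - (-0.882005)×(1.140000 - 0.160000)/(-0.882005 - 0.961627)
       = 0.671162
Iteration 2:
  f(1.140000) = -0.882005
  f(0.671162) = 0.332641
  x_3 = 0.671162 - 0.332641×(0.671162 - 1.140000)/(0.332641 - (-0.882005))
       = 0.799557
Iteration 3:
  f(0.671162) = 0.332641
  f(0.799557) = 0.057733
  x_4 = 0.799557 - 0.057733×(0.799557 - 0.671162)/(0.057733 - 0.332641)
       = 0.826521
Iteration 4:
  f(0.799557) = 0.057733
  f(0.826521) = -0.005698
  x_5 = 0.826521 - (-0.005698)×(0.826521 - 0.799557)/(-0.005698 - 0.057733)
       = 0.824099
Iteration 5:
  f(0.826521) = -0.005698
  f(0.824099) = 0.000080
  x_6 = 0.824099 - 0.000080×(0.824099 - 0.826521)/(0.000080 - (-0.005698))
       = 0.824132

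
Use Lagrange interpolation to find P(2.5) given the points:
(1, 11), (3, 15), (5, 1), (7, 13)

Lagrange interpolation formula:
P(x) = Σ yᵢ × Lᵢ(x)
where Lᵢ(x) = Π_{j≠i} (x - xⱼ)/(xᵢ - xⱼ)

L_0(2.5) = (2.5 - 3)/(1 - 3) × (2.5 - 5)/(1 - 5) × (2.5 - 7)/(1 - 7) = 0.117188
L_1(2.5) = (2.5 - 1)/(3 - 1) × (2.5 - 5)/(3 - 5) × (2.5 - 7)/(3 - 7) = 1.054688
L_2(2.5) = (2.5 - 1)/(5 - 1) × (2.5 - 3)/(5 - 3) × (2.5 - 7)/(5 - 7) = -0.210938
L_3(2.5) = (2.5 - 1)/(7 - 1) × (2.5 - 3)/(7 - 3) × (2.5 - 5)/(7 - 5) = 0.039062

P(2.5) = 11×L_0(2.5) + 15×L_1(2.5) + 1×L_2(2.5) + 13×L_3(2.5)
P(2.5) = 17.406250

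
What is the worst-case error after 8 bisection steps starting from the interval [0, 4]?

Bisection error bound: |error| ≤ (b-a)/2^n
|error| ≤ (4 - 0)/2^8 = 4/2^8
|error| ≤ 0.0156250000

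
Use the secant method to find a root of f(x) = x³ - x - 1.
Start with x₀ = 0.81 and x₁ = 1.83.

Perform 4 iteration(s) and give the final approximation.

f(x) = x³ - x - 1
x₀ = 0.81, x₁ = 1.83

Secant formula: x_{n+1} = x_n - f(x_n)(x_n - x_{n-1})/(f(x_n) - f(x_{n-1}))

Iteration 1:
  f(0.810000) = -1.278559
  f(1.830000) = 3.298487
  x_2 = 1.830000 - 3.298487×(1.830000 - 0.810000)/(3.298487 - (-1.278559))
       = 1.094928
Iteration 2:
  f(1.830000) = 3.298487
  f(1.094928) = -0.782254
  x_3 = 1.094928 - (-0.782254)×(1.094928 - 1.830000)/(-0.782254 - 3.298487)
       = 1.235837
Iteration 3:
  f(1.094928) = -0.782254
  f(1.235837) = -0.348351
  x_4 = 1.235837 - (-0.348351)×(1.235837 - 1.094928)/(-0.348351 - (-0.782254))
       = 1.348963
Iteration 4:
  f(1.235837) = -0.348351
  f(1.348963) = 0.105748
  x_5 = 1.348963 - 0.105748×(1.348963 - 1.235837)/(0.105748 - (-0.348351))
       = 1.322619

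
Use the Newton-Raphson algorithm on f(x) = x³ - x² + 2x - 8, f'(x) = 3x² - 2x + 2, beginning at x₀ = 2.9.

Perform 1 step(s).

f(x) = x³ - x² + 2x - 8
f'(x) = 3x² - 2x + 2
x₀ = 2.9

Newton-Raphson formula: x_{n+1} = x_n - f(x_n)/f'(x_n)

Iteration 1:
  f(2.900000) = 13.779000
  f'(2.900000) = 21.430000
  x_1 = 2.900000 - 13.779000/21.430000 = 2.257023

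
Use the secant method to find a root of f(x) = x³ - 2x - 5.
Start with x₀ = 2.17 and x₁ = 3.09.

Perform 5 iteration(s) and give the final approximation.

f(x) = x³ - 2x - 5
x₀ = 2.17, x₁ = 3.09

Secant formula: x_{n+1} = x_n - f(x_n)(x_n - x_{n-1})/(f(x_n) - f(x_{n-1}))

Iteration 1:
  f(2.170000) = 0.878313
  f(3.090000) = 18.323629
  x_2 = 3.090000 - 18.323629×(3.090000 - 2.170000)/(18.323629 - 0.878313)
       = 2.123681
Iteration 2:
  f(3.090000) = 18.323629
  f(2.123681) = 0.330485
  x_3 = 2.123681 - 0.330485×(2.123681 - 3.090000)/(0.330485 - 18.323629)
       = 2.105932
Iteration 3:
  f(2.123681) = 0.330485
  f(2.105932) = 0.127843
  x_4 = 2.105932 - 0.127843×(2.105932 - 2.123681)/(0.127843 - 0.330485)
       = 2.094735
Iteration 4:
  f(2.105932) = 0.127843
  f(2.094735) = 0.002050
  x_5 = 2.094735 - 0.002050×(2.094735 - 2.105932)/(0.002050 - 0.127843)
       = 2.094553
Iteration 5:
  f(2.094735) = 0.002050
  f(2.094553) = 0.000013
  x_6 = 2.094553 - 0.000013×(2.094553 - 2.094735)/(0.000013 - 0.002050)
       = 2.094551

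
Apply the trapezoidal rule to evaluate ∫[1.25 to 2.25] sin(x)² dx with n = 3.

f(x) = sin(x)²
a = 1.25, b = 2.25, n = 3
h = (b - a)/n = 0.333333

Trapezoidal rule: (h/2)[f(x₀) + 2f(x₁) + 2f(x₂) + ... + f(xₙ)]

x_0 = 1.2500, f(x_0) = 0.900572, coefficient = 1
x_1 = 1.5833, f(x_1) = 0.999843, coefficient = 2
x_2 = 1.9167, f(x_2) = 0.885068, coefficient = 2
x_3 = 2.2500, f(x_3) = 0.605398, coefficient = 1

I ≈ (0.333333/2) × 5.275792 = 0.879299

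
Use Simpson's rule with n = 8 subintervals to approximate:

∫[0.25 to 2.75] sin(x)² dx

f(x) = sin(x)²
a = 0.25, b = 2.75, n = 8
h = (b - a)/n = 0.312500

Simpson's rule: (h/3)[f(x₀) + 4f(x₁) + 2f(x₂) + ... + f(xₙ)]

x_0 = 0.2500, f(x_0) = 0.061209, coefficient = 1
x_1 = 0.5625, f(x_1) = 0.284412, coefficient = 4
x_2 = 0.8750, f(x_2) = 0.589123, coefficient = 2
x_3 = 1.1875, f(x_3) = 0.860139, coefficient = 4
x_4 = 1.5000, f(x_4) = 0.994996, coefficient = 2
x_5 = 1.8125, f(x_5) = 0.942708, coefficient = 4
x_6 = 2.1250, f(x_6) = 0.723044, coefficient = 2
x_7 = 2.4375, f(x_7) = 0.419052, coefficient = 4
x_8 = 2.7500, f(x_8) = 0.145665, coefficient = 1

I ≈ (0.312500/3) × 14.846446 = 1.546505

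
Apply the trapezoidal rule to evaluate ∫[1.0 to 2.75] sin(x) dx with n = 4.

f(x) = sin(x)
a = 1.0, b = 2.75, n = 4
h = (b - a)/n = 0.437500

Trapezoidal rule: (h/2)[f(x₀) + 2f(x₁) + 2f(x₂) + ... + f(xₙ)]

x_0 = 1.0000, f(x_0) = 0.841471, coefficient = 1
x_1 = 1.4375, f(x_1) = 0.991129, coefficient = 2
x_2 = 1.8750, f(x_2) = 0.954086, coefficient = 2
x_3 = 2.3125, f(x_3) = 0.737319, coefficient = 2
x_4 = 2.7500, f(x_4) = 0.381661, coefficient = 1

I ≈ (0.437500/2) × 6.588199 = 1.441169
Exact value: 1.464605
Error: 0.023436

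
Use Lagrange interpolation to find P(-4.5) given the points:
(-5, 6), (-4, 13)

Lagrange interpolation formula:
P(x) = Σ yᵢ × Lᵢ(x)
where Lᵢ(x) = Π_{j≠i} (x - xⱼ)/(xᵢ - xⱼ)

L_0(-4.5) = (-4.5 - (-4))/(-5 - (-4)) = 0.500000
L_1(-4.5) = (-4.5 - (-5))/(-4 - (-5)) = 0.500000

P(-4.5) = 6×L_0(-4.5) + 13×L_1(-4.5)
P(-4.5) = 9.500000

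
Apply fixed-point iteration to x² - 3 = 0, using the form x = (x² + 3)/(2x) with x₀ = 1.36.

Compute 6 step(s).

Equation: x² - 3 = 0
Fixed-point form: x = (x² + 3)/(2x)
x₀ = 1.36

x_1 = g(1.360000) = 1.782941
x_2 = g(1.782941) = 1.732777
x_3 = g(1.732777) = 1.732051
x_4 = g(1.732051) = 1.732051
x_5 = g(1.732051) = 1.732051
x_6 = g(1.732051) = 1.732051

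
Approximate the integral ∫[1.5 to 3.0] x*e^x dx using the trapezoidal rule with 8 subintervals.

f(x) = x*e^x
a = 1.5, b = 3.0, n = 8
h = (b - a)/n = 0.187500

Trapezoidal rule: (h/2)[f(x₀) + 2f(x₁) + 2f(x₂) + ... + f(xₙ)]

x_0 = 1.5000, f(x_0) = 6.722534, coefficient = 1
x_1 = 1.6875, f(x_1) = 9.122539, coefficient = 2
x_2 = 1.8750, f(x_2) = 12.226536, coefficient = 2
x_3 = 2.0625, f(x_3) = 16.222819, coefficient = 2
x_4 = 2.2500, f(x_4) = 21.347406, coefficient = 2
x_5 = 2.4375, f(x_5) = 27.895710, coefficient = 2
x_6 = 2.6250, f(x_6) = 36.237007, coefficient = 2
x_7 = 2.8125, f(x_7) = 46.832330, coefficient = 2
x_8 = 3.0000, f(x_8) = 60.256611, coefficient = 1

I ≈ (0.187500/2) × 406.747837 = 38.132610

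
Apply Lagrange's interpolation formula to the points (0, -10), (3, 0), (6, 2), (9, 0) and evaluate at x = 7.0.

Lagrange interpolation formula:
P(x) = Σ yᵢ × Lᵢ(x)
where Lᵢ(x) = Π_{j≠i} (x - xⱼ)/(xᵢ - xⱼ)

L_0(7.0) = (7.0 - 3)/(0 - 3) × (7.0 - 6)/(0 - 6) × (7.0 - 9)/(0 - 9) = 0.049383
L_1(7.0) = (7.0 - 0)/(3 - 0) × (7.0 - 6)/(3 - 6) × (7.0 - 9)/(3 - 9) = -0.259259
L_2(7.0) = (7.0 - 0)/(6 - 0) × (7.0 - 3)/(6 - 3) × (7.0 - 9)/(6 - 9) = 1.037037
L_3(7.0) = (7.0 - 0)/(9 - 0) × (7.0 - 3)/(9 - 3) × (7.0 - 6)/(9 - 6) = 0.172840

P(7.0) = (-10)×L_0(7.0) + 0×L_1(7.0) + 2×L_2(7.0) + 0×L_3(7.0)
P(7.0) = 1.580247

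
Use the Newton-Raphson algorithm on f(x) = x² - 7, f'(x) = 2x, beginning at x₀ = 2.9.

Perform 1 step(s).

f(x) = x² - 7
f'(x) = 2x
x₀ = 2.9

Newton-Raphson formula: x_{n+1} = x_n - f(x_n)/f'(x_n)

Iteration 1:
  f(2.900000) = 1.410000
  f'(2.900000) = 5.800000
  x_1 = 2.900000 - 1.410000/5.800000 = 2.656897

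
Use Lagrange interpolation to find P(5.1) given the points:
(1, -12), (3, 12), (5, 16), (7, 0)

Lagrange interpolation formula:
P(x) = Σ yᵢ × Lᵢ(x)
where Lᵢ(x) = Π_{j≠i} (x - xⱼ)/(xᵢ - xⱼ)

L_0(5.1) = (5.1 - 3)/(1 - 3) × (5.1 - 5)/(1 - 5) × (5.1 - 7)/(1 - 7) = 0.008312
L_1(5.1) = (5.1 - 1)/(3 - 1) × (5.1 - 5)/(3 - 5) × (5.1 - 7)/(3 - 7) = -0.048687
L_2(5.1) = (5.1 - 1)/(5 - 1) × (5.1 - 3)/(5 - 3) × (5.1 - 7)/(5 - 7) = 1.022437
L_3(5.1) = (5.1 - 1)/(7 - 1) × (5.1 - 3)/(7 - 3) × (5.1 - 5)/(7 - 5) = 0.017937

P(5.1) = (-12)×L_0(5.1) + 12×L_1(5.1) + 16×L_2(5.1) + 0×L_3(5.1)
P(5.1) = 15.675000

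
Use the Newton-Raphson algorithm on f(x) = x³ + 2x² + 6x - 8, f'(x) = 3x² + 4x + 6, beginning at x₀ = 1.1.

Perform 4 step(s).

f(x) = x³ + 2x² + 6x - 8
f'(x) = 3x² + 4x + 6
x₀ = 1.1

Newton-Raphson formula: x_{n+1} = x_n - f(x_n)/f'(x_n)

Iteration 1:
  f(1.100000) = 2.351000
  f'(1.100000) = 14.030000
  x_1 = 1.100000 - 2.351000/14.030000 = 0.932431
Iteration 2:
  f(0.932431) = 0.144116
  f'(0.932431) = 12.338002
  x_2 = 0.932431 - 0.144116/12.338002 = 0.920750
Iteration 3:
  f(0.920750) = 0.000653
  f'(0.920750) = 12.226340
  x_3 = 0.920750 - 0.000653/12.226340 = 0.920696
Iteration 4:
  f(0.920696) = 0.000000
  f'(0.920696) = 12.225831
  x_4 = 0.920696 - 0.000000/12.225831 = 0.920696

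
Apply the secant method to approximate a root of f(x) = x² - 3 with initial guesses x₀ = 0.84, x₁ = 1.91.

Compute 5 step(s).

f(x) = x² - 3
x₀ = 0.84, x₁ = 1.91

Secant formula: x_{n+1} = x_n - f(x_n)(x_n - x_{n-1})/(f(x_n) - f(x_{n-1}))

Iteration 1:
  f(0.840000) = -2.294400
  f(1.910000) = 0.648100
  x_2 = 1.910000 - 0.648100×(1.910000 - 0.840000)/(0.648100 - (-2.294400))
       = 1.674327
Iteration 2:
  f(1.910000) = 0.648100
  f(1.674327) = -0.196628
  x_3 = 1.674327 - (-0.196628)×(1.674327 - 1.910000)/(-0.196628 - 0.648100)
       = 1.729185
Iteration 3:
  f(1.674327) = -0.196628
  f(1.729185) = -0.009919
  x_4 = 1.729185 - (-0.009919)×(1.729185 - 1.674327)/(-0.009919 - (-0.196628))
       = 1.732099
Iteration 4:
  f(1.729185) = -0.009919
  f(1.732099) = 0.000168
  x_5 = 1.732099 - 0.000168×(1.732099 - 1.729185)/(0.000168 - (-0.009919))
       = 1.732051
Iteration 5:
  f(1.732099) = 0.000168
  f(1.732051) = 0.000000
  x_6 = 1.732051 - 0.000000×(1.732051 - 1.732099)/(0.000000 - 0.000168)
       = 1.732051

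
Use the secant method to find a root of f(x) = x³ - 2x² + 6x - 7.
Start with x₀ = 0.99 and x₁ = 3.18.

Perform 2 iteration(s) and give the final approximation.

f(x) = x³ - 2x² + 6x - 7
x₀ = 0.99, x₁ = 3.18

Secant formula: x_{n+1} = x_n - f(x_n)(x_n - x_{n-1})/(f(x_n) - f(x_{n-1}))

Iteration 1:
  f(0.990000) = -2.049901
  f(3.180000) = 24.012632
  x_2 = 3.180000 - 24.012632×(3.180000 - 0.990000)/(24.012632 - (-2.049901))
       = 1.162250
Iteration 2:
  f(3.180000) = 24.012632
  f(1.162250) = -1.158151
  x_3 = 1.162250 - (-1.158151)×(1.162250 - 3.180000)/(-1.158151 - 24.012632)
       = 1.255091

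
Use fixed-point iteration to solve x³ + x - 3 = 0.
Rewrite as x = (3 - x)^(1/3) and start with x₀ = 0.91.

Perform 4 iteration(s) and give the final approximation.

Equation: x³ + x - 3 = 0
Fixed-point form: x = (3 - x)^(1/3)
x₀ = 0.91

x_1 = g(0.910000) = 1.278543
x_2 = g(1.278543) = 1.198483
x_3 = g(1.198483) = 1.216782
x_4 = g(1.216782) = 1.212648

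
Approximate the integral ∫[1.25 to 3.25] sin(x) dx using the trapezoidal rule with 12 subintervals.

f(x) = sin(x)
a = 1.25, b = 3.25, n = 12
h = (b - a)/n = 0.166667

Trapezoidal rule: (h/2)[f(x₀) + 2f(x₁) + 2f(x₂) + ... + f(xₙ)]

x_0 = 1.2500, f(x_0) = 0.948985, coefficient = 1
x_1 = 1.4167, f(x_1) = 0.988146, coefficient = 2
x_2 = 1.5833, f(x_2) = 0.999921, coefficient = 2
x_3 = 1.7500, f(x_3) = 0.983986, coefficient = 2
x_4 = 1.9167, f(x_4) = 0.940781, coefficient = 2
x_5 = 2.0833, f(x_5) = 0.871503, coefficient = 2
x_6 = 2.2500, f(x_6) = 0.778073, coefficient = 2
x_7 = 2.4167, f(x_7) = 0.663080, coefficient = 2
x_8 = 2.5833, f(x_8) = 0.529711, coefficient = 2
x_9 = 2.7500, f(x_9) = 0.381661, coefficient = 2
x_10 = 2.9167, f(x_10) = 0.223034, coefficient = 2
x_11 = 3.0833, f(x_11) = 0.058226, coefficient = 2
x_12 = 3.2500, f(x_12) = -0.108195, coefficient = 1

I ≈ (0.166667/2) × 15.677034 = 1.306419
Exact value: 1.309452
Error: 0.003033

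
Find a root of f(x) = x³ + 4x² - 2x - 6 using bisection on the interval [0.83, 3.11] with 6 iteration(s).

f(x) = x³ + 4x² - 2x - 6
Initial interval: [0.83, 3.11]

Iteration 1:
  c_1 = (0.830000 + 3.110000)/2 = 1.970000
  f(c_1) = f(1.970000) = 13.228973
  f(a) × f(c) < 0, new interval: [0.830000, 1.970000]
Iteration 2:
  c_2 = (0.830000 + 1.970000)/2 = 1.400000
  f(c_2) = f(1.400000) = 1.784000
  f(a) × f(c) < 0, new interval: [0.830000, 1.400000]
Iteration 3:
  c_3 = (0.830000 + 1.400000)/2 = 1.115000
  f(c_3) = f(1.115000) = -1.870904
  f(a) × f(c) ≥ 0, new interval: [1.115000, 1.400000]
Iteration 4:
  c_4 = (1.115000 + 1.400000)/2 = 1.257500
  f(c_4) = f(1.257500) = -0.201282
  f(a) × f(c) ≥ 0, new interval: [1.257500, 1.400000]
Iteration 5:
  c_5 = (1.257500 + 1.400000)/2 = 1.328750
  f(c_5) = f(1.328750) = 0.750816
  f(a) × f(c) < 0, new interval: [1.257500, 1.328750]
Iteration 6:
  c_6 = (1.257500 + 1.328750)/2 = 1.293125
  f(c_6) = f(1.293125) = 0.264767
  f(a) × f(c) < 0, new interval: [1.257500, 1.293125]

After 6 iteration(s), the approximation is c_6 = 1.293125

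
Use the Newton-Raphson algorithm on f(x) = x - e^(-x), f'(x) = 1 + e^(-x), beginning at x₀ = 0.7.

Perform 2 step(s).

f(x) = x - e^(-x)
f'(x) = 1 + e^(-x)
x₀ = 0.7

Newton-Raphson formula: x_{n+1} = x_n - f(x_n)/f'(x_n)

Iteration 1:
  f(0.700000) = 0.203415
  f'(0.700000) = 1.496585
  x_1 = 0.700000 - 0.203415/1.496585 = 0.564081
Iteration 2:
  f(0.564081) = -0.004802
  f'(0.564081) = 1.568883
  x_2 = 0.564081 - (-0.004802)/1.568883 = 0.567142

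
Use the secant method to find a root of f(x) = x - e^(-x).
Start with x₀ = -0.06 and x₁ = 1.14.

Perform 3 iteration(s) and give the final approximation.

f(x) = x - e^(-x)
x₀ = -0.06, x₁ = 1.14

Secant formula: x_{n+1} = x_n - f(x_n)(x_n - x_{n-1})/(f(x_n) - f(x_{n-1}))

Iteration 1:
  f(-0.060000) = -1.121837
  f(1.140000) = 0.820181
  x_2 = 1.140000 - 0.820181×(1.140000 - (-0.060000))/(0.820181 - (-1.121837))
       = 0.633199
Iteration 2:
  f(1.140000) = 0.820181
  f(0.633199) = 0.102308
  x_3 = 0.633199 - 0.102308×(0.633199 - 1.140000)/(0.102308 - 0.820181)
       = 0.560972
Iteration 3:
  f(0.633199) = 0.102308
  f(0.560972) = -0.009682
  x_4 = 0.560972 - (-0.009682)×(0.560972 - 0.633199)/(-0.009682 - 0.102308)
       = 0.567216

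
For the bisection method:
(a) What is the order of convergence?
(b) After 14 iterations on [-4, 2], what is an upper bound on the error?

(a) Bisection has linear (order 1) convergence; the error is halved each step.

(b) Error bound = (b-a)/2^n = (2 - (-4))/2^{14}
    = 6/2^{14}

(a) 1 (linear); (b) error ≤ 3.66e-04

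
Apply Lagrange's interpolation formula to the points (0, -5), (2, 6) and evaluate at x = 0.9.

Lagrange interpolation formula:
P(x) = Σ yᵢ × Lᵢ(x)
where Lᵢ(x) = Π_{j≠i} (x - xⱼ)/(xᵢ - xⱼ)

L_0(0.9) = (0.9 - 2)/(0 - 2) = 0.550000
L_1(0.9) = (0.9 - 0)/(2 - 0) = 0.450000

P(0.9) = (-5)×L_0(0.9) + 6×L_1(0.9)
P(0.9) = -0.050000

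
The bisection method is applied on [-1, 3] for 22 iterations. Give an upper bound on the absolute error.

Bisection error bound: |error| ≤ (b-a)/2^n
|error| ≤ (3 - (-1))/2^22 = 4/2^22
|error| ≤ 0.0000009537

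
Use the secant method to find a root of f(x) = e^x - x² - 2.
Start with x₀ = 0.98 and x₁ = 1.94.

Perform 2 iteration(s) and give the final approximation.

f(x) = e^x - x² - 2
x₀ = 0.98, x₁ = 1.94

Secant formula: x_{n+1} = x_n - f(x_n)(x_n - x_{n-1})/(f(x_n) - f(x_{n-1}))

Iteration 1:
  f(0.980000) = -0.295944
  f(1.940000) = 1.195151
  x_2 = 1.940000 - 1.195151×(1.940000 - 0.980000)/(1.195151 - (-0.295944))
       = 1.170535
Iteration 2:
  f(1.940000) = 1.195151
  f(1.170535) = -0.146435
  x_3 = 1.170535 - (-0.146435)×(1.170535 - 1.940000)/(-0.146435 - 1.195151)
       = 1.254523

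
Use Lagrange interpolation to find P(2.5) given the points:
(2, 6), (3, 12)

Lagrange interpolation formula:
P(x) = Σ yᵢ × Lᵢ(x)
where Lᵢ(x) = Π_{j≠i} (x - xⱼ)/(xᵢ - xⱼ)

L_0(2.5) = (2.5 - 3)/(2 - 3) = 0.500000
L_1(2.5) = (2.5 - 2)/(3 - 2) = 0.500000

P(2.5) = 6×L_0(2.5) + 12×L_1(2.5)
P(2.5) = 9.000000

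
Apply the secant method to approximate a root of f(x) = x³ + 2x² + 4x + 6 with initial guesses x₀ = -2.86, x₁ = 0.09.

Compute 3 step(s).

f(x) = x³ + 2x² + 4x + 6
x₀ = -2.86, x₁ = 0.09

Secant formula: x_{n+1} = x_n - f(x_n)(x_n - x_{n-1})/(f(x_n) - f(x_{n-1}))

Iteration 1:
  f(-2.860000) = -12.474456
  f(0.090000) = 6.376929
  x_2 = 0.090000 - 6.376929×(0.090000 - (-2.860000))/(6.376929 - (-12.474456))
       = -0.907908
Iteration 2:
  f(0.090000) = 6.376929
  f(-0.907908) = 3.268577
  x_3 = -0.907908 - 3.268577×(-0.907908 - 0.090000)/(3.268577 - 6.376929)
       = -1.957254
Iteration 3:
  f(-0.907908) = 3.268577
  f(-1.957254) = -1.665264
  x_4 = -1.957254 - (-1.665264)×(-1.957254 - (-0.907908))/(-1.665264 - 3.268577)
       = -1.603080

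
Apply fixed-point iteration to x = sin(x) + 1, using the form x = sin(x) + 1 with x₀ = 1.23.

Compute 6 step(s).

Equation: x = sin(x) + 1
Fixed-point form: x = sin(x) + 1
x₀ = 1.23

x_1 = g(1.230000) = 1.942489
x_2 = g(1.942489) = 1.931714
x_3 = g(1.931714) = 1.935573
x_4 = g(1.935573) = 1.934203
x_5 = g(1.934203) = 1.934691
x_6 = g(1.934691) = 1.934518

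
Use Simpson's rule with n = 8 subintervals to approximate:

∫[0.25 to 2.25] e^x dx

f(x) = e^x
a = 0.25, b = 2.25, n = 8
h = (b - a)/n = 0.250000

Simpson's rule: (h/3)[f(x₀) + 4f(x₁) + 2f(x₂) + ... + f(xₙ)]

x_0 = 0.2500, f(x_0) = 1.284025, coefficient = 1
x_1 = 0.5000, f(x_1) = 1.648721, coefficient = 4
x_2 = 0.7500, f(x_2) = 2.117000, coefficient = 2
x_3 = 1.0000, f(x_3) = 2.718282, coefficient = 4
x_4 = 1.2500, f(x_4) = 3.490343, coefficient = 2
x_5 = 1.5000, f(x_5) = 4.481689, coefficient = 4
x_6 = 1.7500, f(x_6) = 5.754603, coefficient = 2
x_7 = 2.0000, f(x_7) = 7.389056, coefficient = 4
x_8 = 2.2500, f(x_8) = 9.487736, coefficient = 1

I ≈ (0.250000/3) × 98.446646 = 8.203887
Exact value: 8.203710
Error: 0.000177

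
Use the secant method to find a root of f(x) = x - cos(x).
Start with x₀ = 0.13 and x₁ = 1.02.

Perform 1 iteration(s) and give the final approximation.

f(x) = x - cos(x)
x₀ = 0.13, x₁ = 1.02

Secant formula: x_{n+1} = x_n - f(x_n)(x_n - x_{n-1})/(f(x_n) - f(x_{n-1}))

Iteration 1:
  f(0.130000) = -0.861562
  f(1.020000) = 0.496634
  x_2 = 1.020000 - 0.496634×(1.020000 - 0.130000)/(0.496634 - (-0.861562))
       = 0.694565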